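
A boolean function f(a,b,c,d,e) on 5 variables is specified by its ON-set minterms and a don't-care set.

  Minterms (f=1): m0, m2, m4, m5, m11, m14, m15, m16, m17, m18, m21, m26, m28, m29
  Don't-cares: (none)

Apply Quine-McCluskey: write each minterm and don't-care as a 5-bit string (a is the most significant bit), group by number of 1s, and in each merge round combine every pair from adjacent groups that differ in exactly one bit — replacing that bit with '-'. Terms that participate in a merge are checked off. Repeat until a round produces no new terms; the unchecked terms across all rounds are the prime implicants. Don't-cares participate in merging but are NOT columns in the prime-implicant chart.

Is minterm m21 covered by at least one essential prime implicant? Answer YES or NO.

NO

[col 0] 00000*, 00010*, 00100*, 00101*, 01011*, 01110*, 01111*, 10000*, 10001*, 10010*, 10101*, 11010*, 11100*, 11101*
[col 1] -0000*, -0010*, -0101, 00-00, 000-0*, 0010-, 01-11, 0111-, 1-010, 1-101, 10-01, 100-0*, 1000-, 1110-
[col 2] -00-0
Prime implicants: -00-0, -0101, 00-00, 0010-, 01-11, 0111-, 1-010, 1-101, 10-01, 1000-, 1110-
PI chart (minterm → PIs covering it):
  0 | -00-0,00-00
  2 | -00-0  (sole → essential)
  4 | 00-00,0010-
  5 | -0101,0010-
  11 | 01-11  (sole → essential)
  14 | 0111-  (sole → essential)
  15 | 01-11,0111-
  16 | -00-0,1000-
  17 | 10-01,1000-
  18 | -00-0,1-010
  21 | -0101,1-101,10-01
  26 | 1-010  (sole → essential)
  28 | 1110-  (sole → essential)
  29 | 1-101,1110-
Essential prime implicants: -00-0, 01-11, 0111-, 1-010, 1110-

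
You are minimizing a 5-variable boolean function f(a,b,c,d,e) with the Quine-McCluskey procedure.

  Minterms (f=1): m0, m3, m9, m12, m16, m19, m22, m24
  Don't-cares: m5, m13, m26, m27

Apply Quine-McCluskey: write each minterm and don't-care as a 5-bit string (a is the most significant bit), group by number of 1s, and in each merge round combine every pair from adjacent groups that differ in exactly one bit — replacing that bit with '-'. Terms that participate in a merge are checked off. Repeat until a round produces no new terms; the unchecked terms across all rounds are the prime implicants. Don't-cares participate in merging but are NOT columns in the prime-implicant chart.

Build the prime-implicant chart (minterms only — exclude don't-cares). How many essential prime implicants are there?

Round 0: 00000✓ 00011✓ 00101✓ 01001✓ 01100✓ 01101✓ 10000✓ 10011✓ 10110 11000✓ 11010✓ 11011✓
Round 1: -0000 -0011 0-101 01-01 0110- 1-000 1-011 110-0 1101-
PIs = {-0000, -0011, 0-101, 01-01, 0110-, 1-000, 1-011, 10110, 110-0, 1101-}
Coverage chart:
  m0: -0000 ←essential
  m3: -0011 ←essential
  m9: 01-01 ←essential
  m12: 0110- ←essential
  m16: -0000,1-000
  m19: -0011,1-011
  m22: 10110 ←essential
  m24: 1-000,110-0
Essential: -0000, -0011, 01-01, 0110-, 10110

5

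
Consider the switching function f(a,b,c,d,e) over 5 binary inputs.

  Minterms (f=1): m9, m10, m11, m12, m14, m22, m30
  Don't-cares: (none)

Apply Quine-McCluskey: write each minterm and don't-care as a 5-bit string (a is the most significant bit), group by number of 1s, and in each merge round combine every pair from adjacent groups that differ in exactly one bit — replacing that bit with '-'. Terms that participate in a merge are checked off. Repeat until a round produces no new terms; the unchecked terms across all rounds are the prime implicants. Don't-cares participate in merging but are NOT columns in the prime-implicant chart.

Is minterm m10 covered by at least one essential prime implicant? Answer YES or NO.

Round 0: 01001✓ 01010✓ 01011✓ 01100✓ 01110✓ 10110✓ 11110✓
Round 1: -1110 01-10 010-1 0101- 011-0 1-110
PIs = {-1110, 01-10, 010-1, 0101-, 011-0, 1-110}
Coverage chart:
  m9: 010-1 ←essential
  m10: 01-10,0101-
  m11: 010-1,0101-
  m12: 011-0 ←essential
  m14: -1110,01-10,011-0
  m22: 1-110 ←essential
  m30: -1110,1-110
Essential: 010-1, 011-0, 1-110

NO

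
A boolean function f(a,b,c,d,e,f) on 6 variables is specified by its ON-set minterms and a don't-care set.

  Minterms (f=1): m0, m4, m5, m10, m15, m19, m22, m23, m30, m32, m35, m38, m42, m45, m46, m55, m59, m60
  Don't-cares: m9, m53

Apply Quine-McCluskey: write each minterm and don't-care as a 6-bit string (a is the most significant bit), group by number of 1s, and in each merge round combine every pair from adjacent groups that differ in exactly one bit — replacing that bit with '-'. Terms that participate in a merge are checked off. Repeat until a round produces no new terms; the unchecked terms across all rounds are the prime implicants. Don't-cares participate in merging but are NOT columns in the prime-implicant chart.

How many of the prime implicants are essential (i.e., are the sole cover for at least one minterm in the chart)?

11

[col 0] 000000*, 000100*, 000101*, 001001, 001010*, 001111, 010011*, 010110*, 010111*, 011110*, 100000*, 100011, 100110*, 101010*, 101101, 101110*, 110101*, 110111*, 111011, 111100
[col 1] -00000, -01010, -10111, 000-00, 00010-, 01-110, 010-11, 01011-, 10-110, 101-10, 1101-1
Prime implicants: -00000, -01010, -10111, 000-00, 00010-, 001001, 001111, 01-110, 010-11, 01011-, 10-110, 100011, 101-10, 101101, 1101-1, 111011, 111100
PI chart (minterm → PIs covering it):
  0 | -00000,000-00
  4 | 000-00,00010-
  5 | 00010-  (sole → essential)
  10 | -01010  (sole → essential)
  15 | 001111  (sole → essential)
  19 | 010-11  (sole → essential)
  22 | 01-110,01011-
  23 | -10111,010-11,01011-
  30 | 01-110  (sole → essential)
  32 | -00000  (sole → essential)
  35 | 100011  (sole → essential)
  38 | 10-110  (sole → essential)
  42 | -01010,101-10
  45 | 101101  (sole → essential)
  46 | 10-110,101-10
  55 | -10111,1101-1
  59 | 111011  (sole → essential)
  60 | 111100  (sole → essential)
Essential prime implicants: -00000, -01010, 00010-, 001111, 01-110, 010-11, 10-110, 100011, 101101, 111011, 111100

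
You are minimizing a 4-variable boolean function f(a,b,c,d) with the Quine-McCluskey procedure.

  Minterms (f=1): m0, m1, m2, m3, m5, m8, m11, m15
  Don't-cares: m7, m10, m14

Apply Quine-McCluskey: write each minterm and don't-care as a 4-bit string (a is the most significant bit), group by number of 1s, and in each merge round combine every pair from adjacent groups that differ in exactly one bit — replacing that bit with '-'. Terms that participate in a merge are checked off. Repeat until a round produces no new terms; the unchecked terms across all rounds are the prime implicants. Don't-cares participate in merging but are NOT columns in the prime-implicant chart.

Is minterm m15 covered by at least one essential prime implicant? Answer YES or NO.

NO

size-2^0 implicants → 0000(✓)  0001(✓)  0010(✓)  0011(✓)  0101(✓)  0111(✓)  1000(✓)  1010(✓)  1011(✓)  1110(✓)  1111(✓)
size-2^1 implicants → -000(✓)  -010(✓)  -011(✓)  -111(✓)  0-01(✓)  0-11(✓)  00-0(✓)  00-1(✓)  000-(✓)  001-(✓)  01-1(✓)  1-10(✓)  1-11(✓)  10-0(✓)  101-(✓)  111-(✓)
size-2^2 implicants → --11  -0-0  -01-  0--1  00--  1-1-
Unchecked terms (primes): --11, -0-0, -01-, 0--1, 00--, 1-1-
Minterm coverage:
  m0 ⊆ -0-0,00--
  m1 ⊆ 0--1,00--
  m2 ⊆ -0-0,-01-,00--
  m3 ⊆ --11,-01-,0--1,00--
  m5 ⊆ 0--1 [E]
  m8 ⊆ -0-0 [E]
  m11 ⊆ --11,-01-,1-1-
  m15 ⊆ --11,1-1-
E = {-0-0, 0--1}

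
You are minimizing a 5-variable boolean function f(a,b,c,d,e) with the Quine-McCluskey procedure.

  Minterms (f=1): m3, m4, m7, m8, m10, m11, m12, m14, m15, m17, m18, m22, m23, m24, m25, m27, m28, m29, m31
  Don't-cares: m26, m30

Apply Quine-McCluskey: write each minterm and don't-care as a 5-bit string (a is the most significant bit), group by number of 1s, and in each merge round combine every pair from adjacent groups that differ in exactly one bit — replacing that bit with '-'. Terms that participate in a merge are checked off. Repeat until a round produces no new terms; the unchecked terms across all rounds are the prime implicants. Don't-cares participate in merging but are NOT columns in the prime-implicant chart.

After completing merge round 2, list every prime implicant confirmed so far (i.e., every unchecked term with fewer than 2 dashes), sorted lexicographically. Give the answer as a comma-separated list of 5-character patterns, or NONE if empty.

size-2^0 implicants → 00011(✓)  00100(✓)  00111(✓)  01000(✓)  01010(✓)  01011(✓)  01100(✓)  01110(✓)  01111(✓)  10001(✓)  10010(✓)  10110(✓)  10111(✓)  11000(✓)  11001(✓)  11010(✓)  11011(✓)  11100(✓)  11101(✓)  11110(✓)  11111(✓)
size-2^1 implicants → -0111(✓)  -1000(✓)  -1010(✓)  -1011(✓)  -1100(✓)  -1110(✓)  -1111(✓)  0-011(✓)  0-100  0-111(✓)  00-11(✓)  01-00(✓)  01-10(✓)  01-11(✓)  010-0(✓)  0101-(✓)  011-0(✓)  0111-(✓)  1-001  1-010(✓)  1-110(✓)  1-111(✓)  10-10(✓)  1011-(✓)  11-00(✓)  11-01(✓)  11-10(✓)  11-11(✓)  110-0(✓)  110-1(✓)  1100-(✓)  1101-(✓)  111-0(✓)  111-1(✓)  1110-(✓)  1111-(✓)
size-2^2 implicants → --111  -1-00(✓)  -1-10(✓)  -1-11(✓)  -10-0(✓)  -101-(✓)  -11-0(✓)  -111-(✓)  0--11  01--0(✓)  01-1-(✓)  1--10  1-11-  11--0(✓)  11--1(✓)  11-0-(✓)  11-1-(✓)  110--(✓)  111--(✓)
size-2^3 implicants → -1--0  -1-1-  11---
Unchecked terms (primes): --111, -1--0, -1-1-, 0--11, 0-100, 1--10, 1-001, 1-11-, 11---

0-100, 1-001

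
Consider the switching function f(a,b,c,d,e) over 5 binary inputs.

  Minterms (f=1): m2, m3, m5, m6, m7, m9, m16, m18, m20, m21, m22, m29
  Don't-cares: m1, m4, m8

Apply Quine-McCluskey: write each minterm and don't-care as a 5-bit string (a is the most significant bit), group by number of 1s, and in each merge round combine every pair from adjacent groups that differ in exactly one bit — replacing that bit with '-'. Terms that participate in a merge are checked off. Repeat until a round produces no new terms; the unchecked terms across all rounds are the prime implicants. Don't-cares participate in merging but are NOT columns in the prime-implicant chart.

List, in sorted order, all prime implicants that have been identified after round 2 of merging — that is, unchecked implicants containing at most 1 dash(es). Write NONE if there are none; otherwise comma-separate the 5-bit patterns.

0-001, 0100-, 1-101

size-2^0 implicants → 00001(✓)  00010(✓)  00011(✓)  00100(✓)  00101(✓)  00110(✓)  00111(✓)  01000(✓)  01001(✓)  10000(✓)  10010(✓)  10100(✓)  10101(✓)  10110(✓)  11101(✓)
size-2^1 implicants → -0010(✓)  -0100(✓)  -0101(✓)  -0110(✓)  0-001  00-01(✓)  00-10(✓)  00-11(✓)  000-1(✓)  0001-(✓)  001-0(✓)  001-1(✓)  0010-(✓)  0011-(✓)  0100-  1-101  10-00(✓)  10-10(✓)  100-0(✓)  101-0(✓)  1010-(✓)
size-2^2 implicants → -0-10  -01-0  -010-  00--1  00-1-  001--  10--0
Unchecked terms (primes): -0-10, -01-0, -010-, 0-001, 00--1, 00-1-, 001--, 0100-, 1-101, 10--0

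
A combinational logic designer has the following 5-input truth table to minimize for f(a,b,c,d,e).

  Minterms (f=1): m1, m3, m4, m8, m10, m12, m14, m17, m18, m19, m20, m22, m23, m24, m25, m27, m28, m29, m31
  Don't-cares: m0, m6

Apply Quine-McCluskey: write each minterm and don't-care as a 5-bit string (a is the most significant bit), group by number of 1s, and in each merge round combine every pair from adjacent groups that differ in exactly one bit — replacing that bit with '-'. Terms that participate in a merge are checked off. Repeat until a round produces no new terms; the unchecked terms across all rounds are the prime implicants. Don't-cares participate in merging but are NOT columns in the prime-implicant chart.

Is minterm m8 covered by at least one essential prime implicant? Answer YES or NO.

YES

[col 0] 00000*, 00001*, 00011*, 00100*, 00110*, 01000*, 01010*, 01100*, 01110*, 10001*, 10010*, 10011*, 10100*, 10110*, 10111*, 11000*, 11001*, 11011*, 11100*, 11101*, 11111*
[col 1] -0001*, -0011*, -0100*, -0110*, -1000*, -1100*, 0-000*, 0-100*, 0-110*, 00-00*, 000-1*, 0000-, 001-0*, 01-00*, 01-10*, 010-0*, 011-0*, 1-001*, 1-011*, 1-100*, 1-111*, 10-10*, 10-11*, 100-1*, 1001-*, 101-0*, 1011-*, 11-00*, 11-01*, 11-11*, 110-1*, 1100-*, 111-1*, 1110-*
[col 2] --100, -00-1, -01-0, -1-00, 0--00, 0-1-0, 01--0, 1--11, 1-0-1, 10-1-, 11--1, 11-0-
Prime implicants: --100, -00-1, -01-0, -1-00, 0--00, 0-1-0, 0000-, 01--0, 1--11, 1-0-1, 10-1-, 11--1, 11-0-
PI chart (minterm → PIs covering it):
  1 | -00-1,0000-
  3 | -00-1  (sole → essential)
  4 | --100,-01-0,0--00,0-1-0
  8 | -1-00,0--00,01--0
  10 | 01--0  (sole → essential)
  12 | --100,-1-00,0--00,0-1-0,01--0
  14 | 0-1-0,01--0
  17 | -00-1,1-0-1
  18 | 10-1-  (sole → essential)
  19 | -00-1,1--11,1-0-1,10-1-
  20 | --100,-01-0
  22 | -01-0,10-1-
  23 | 1--11,10-1-
  24 | -1-00,11-0-
  25 | 1-0-1,11--1,11-0-
  27 | 1--11,1-0-1,11--1
  28 | --100,-1-00,11-0-
  29 | 11--1,11-0-
  31 | 1--11,11--1
Essential prime implicants: -00-1, 01--0, 10-1-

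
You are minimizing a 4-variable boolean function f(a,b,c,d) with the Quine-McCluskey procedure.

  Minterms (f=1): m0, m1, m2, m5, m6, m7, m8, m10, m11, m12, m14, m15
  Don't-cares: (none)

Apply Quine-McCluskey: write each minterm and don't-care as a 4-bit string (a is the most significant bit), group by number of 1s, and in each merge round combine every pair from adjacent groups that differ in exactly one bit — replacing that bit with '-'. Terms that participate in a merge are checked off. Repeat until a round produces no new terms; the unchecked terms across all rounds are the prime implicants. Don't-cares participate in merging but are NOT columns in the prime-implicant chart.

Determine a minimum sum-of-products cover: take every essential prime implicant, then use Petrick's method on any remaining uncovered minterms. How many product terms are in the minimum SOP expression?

5

[col 0] 0000*, 0001*, 0010*, 0101*, 0110*, 0111*, 1000*, 1010*, 1011*, 1100*, 1110*, 1111*
[col 1] -000*, -010*, -110*, -111*, 0-01, 0-10*, 00-0*, 000-, 01-1, 011-*, 1-00*, 1-10*, 1-11*, 10-0*, 101-*, 11-0*, 111-*
[col 2] --10, -0-0, -11-, 1--0, 1-1-
Prime implicants: --10, -0-0, -11-, 0-01, 000-, 01-1, 1--0, 1-1-
PI chart (minterm → PIs covering it):
  0 | -0-0,000-
  1 | 0-01,000-
  2 | --10,-0-0
  5 | 0-01,01-1
  6 | --10,-11-
  7 | -11-,01-1
  8 | -0-0,1--0
  10 | --10,-0-0,1--0,1-1-
  11 | 1-1-  (sole → essential)
  12 | 1--0  (sole → essential)
  14 | --10,-11-,1--0,1-1-
  15 | -11-,1-1-
Essential prime implicants: 1--0, 1-1-
Petrick residual → --10, 000-, 01-1
Minimum SOP uses 5 PIs: cd' + a'b'c' + a'bd + ad' + ac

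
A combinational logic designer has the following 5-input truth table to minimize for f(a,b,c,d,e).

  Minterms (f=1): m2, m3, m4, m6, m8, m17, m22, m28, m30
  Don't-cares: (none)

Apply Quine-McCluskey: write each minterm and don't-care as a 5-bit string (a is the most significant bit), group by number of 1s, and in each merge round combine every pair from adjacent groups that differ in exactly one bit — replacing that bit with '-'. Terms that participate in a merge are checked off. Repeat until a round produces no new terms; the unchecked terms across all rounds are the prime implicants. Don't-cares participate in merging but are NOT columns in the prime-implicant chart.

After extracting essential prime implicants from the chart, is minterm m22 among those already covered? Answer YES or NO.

size-2^0 implicants → 00010(✓)  00011(✓)  00100(✓)  00110(✓)  01000  10001  10110(✓)  11100(✓)  11110(✓)
size-2^1 implicants → -0110  00-10  0001-  001-0  1-110  111-0
Unchecked terms (primes): -0110, 00-10, 0001-, 001-0, 01000, 1-110, 10001, 111-0
Minterm coverage:
  m2 ⊆ 00-10,0001-
  m3 ⊆ 0001- [E]
  m4 ⊆ 001-0 [E]
  m6 ⊆ -0110,00-10,001-0
  m8 ⊆ 01000 [E]
  m17 ⊆ 10001 [E]
  m22 ⊆ -0110,1-110
  m28 ⊆ 111-0 [E]
  m30 ⊆ 1-110,111-0
E = {0001-, 001-0, 01000, 10001, 111-0}

NO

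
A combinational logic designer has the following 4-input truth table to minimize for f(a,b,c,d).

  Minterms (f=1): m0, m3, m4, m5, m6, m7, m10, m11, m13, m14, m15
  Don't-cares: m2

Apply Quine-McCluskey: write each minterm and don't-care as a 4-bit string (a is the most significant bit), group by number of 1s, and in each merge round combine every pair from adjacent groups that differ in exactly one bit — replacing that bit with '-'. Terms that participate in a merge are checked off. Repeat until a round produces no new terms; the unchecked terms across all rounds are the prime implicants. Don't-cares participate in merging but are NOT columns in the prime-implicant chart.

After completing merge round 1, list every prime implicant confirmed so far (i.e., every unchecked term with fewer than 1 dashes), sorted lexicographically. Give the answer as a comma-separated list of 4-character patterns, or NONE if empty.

Round 0: 0000✓ 0010✓ 0011✓ 0100✓ 0101✓ 0110✓ 0111✓ 1010✓ 1011✓ 1101✓ 1110✓ 1111✓
Round 1: -010✓ -011✓ -101✓ -110✓ -111✓ 0-00✓ 0-10✓ 0-11✓ 00-0✓ 001-✓ 01-0✓ 01-1✓ 010-✓ 011-✓ 1-10✓ 1-11✓ 101-✓ 11-1✓ 111-✓
Round 2: --10✓ --11✓ -01-✓ -1-1 -11-✓ 0--0 0-1-✓ 01-- 1-1-✓
Round 3: --1-
PIs = {--1-, -1-1, 0--0, 01--}

NONE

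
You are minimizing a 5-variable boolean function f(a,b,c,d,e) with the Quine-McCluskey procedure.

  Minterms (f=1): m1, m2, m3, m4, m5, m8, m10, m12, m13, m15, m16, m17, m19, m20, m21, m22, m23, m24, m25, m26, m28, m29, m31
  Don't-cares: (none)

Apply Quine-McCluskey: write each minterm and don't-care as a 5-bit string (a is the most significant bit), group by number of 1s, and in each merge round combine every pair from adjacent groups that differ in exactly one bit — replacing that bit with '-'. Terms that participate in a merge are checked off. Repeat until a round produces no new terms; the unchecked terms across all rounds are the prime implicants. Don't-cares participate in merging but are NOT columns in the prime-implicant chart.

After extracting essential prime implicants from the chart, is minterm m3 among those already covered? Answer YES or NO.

Round 0: 00001✓ 00010✓ 00011✓ 00100✓ 00101✓ 01000✓ 01010✓ 01100✓ 01101✓ 01111✓ 10000✓ 10001✓ 10011✓ 10100✓ 10101✓ 10110✓ 10111✓ 11000✓ 11001✓ 11010✓ 11100✓ 11101✓ 11111✓
Round 1: -0001✓ -0011✓ -0100✓ -0101✓ -1000✓ -1010✓ -1100✓ -1101✓ -1111✓ 0-010 0-100✓ 0-101✓ 00-01✓ 000-1✓ 0001- 0010-✓ 01-00✓ 010-0✓ 011-1✓ 0110-✓ 1-000✓ 1-001✓ 1-100✓ 1-101✓ 1-111✓ 10-00✓ 10-01✓ 10-11✓ 100-1✓ 1000-✓ 101-0✓ 101-1✓ 1010-✓ 1011-✓ 11-00✓ 11-01✓ 110-0✓ 1100-✓ 111-1✓ 1110-✓
Round 2: --100✓ --101✓ -0-01 -00-1 -010-✓ -1-00 -10-0 -11-1 -110-✓ 0-10-✓ 1--00✓ 1--01✓ 1-00-✓ 1-1-1 1-10-✓ 10--1 10-0-✓ 101-- 11-0-✓
Round 3: --10- 1--0-
PIs = {--10-, -0-01, -00-1, -1-00, -10-0, -11-1, 0-010, 0001-, 1--0-, 1-1-1, 10--1, 101--}
Coverage chart:
  m1: -0-01,-00-1
  m2: 0-010,0001-
  m3: -00-1,0001-
  m4: --10- ←essential
  m5: --10-,-0-01
  m8: -1-00,-10-0
  m10: -10-0,0-010
  m12: --10-,-1-00
  m13: --10-,-11-1
  m15: -11-1 ←essential
  m16: 1--0- ←essential
  m17: -0-01,-00-1,1--0-,10--1
  m19: -00-1,10--1
  m20: --10-,1--0-,101--
  m21: --10-,-0-01,1--0-,1-1-1,10--1,101--
  m22: 101-- ←essential
  m23: 1-1-1,10--1,101--
  m24: -1-00,-10-0,1--0-
  m25: 1--0- ←essential
  m26: -10-0 ←essential
  m28: --10-,-1-00,1--0-
  m29: --10-,-11-1,1--0-,1-1-1
  m31: -11-1,1-1-1
Essential: --10-, -10-0, -11-1, 1--0-, 101--

NO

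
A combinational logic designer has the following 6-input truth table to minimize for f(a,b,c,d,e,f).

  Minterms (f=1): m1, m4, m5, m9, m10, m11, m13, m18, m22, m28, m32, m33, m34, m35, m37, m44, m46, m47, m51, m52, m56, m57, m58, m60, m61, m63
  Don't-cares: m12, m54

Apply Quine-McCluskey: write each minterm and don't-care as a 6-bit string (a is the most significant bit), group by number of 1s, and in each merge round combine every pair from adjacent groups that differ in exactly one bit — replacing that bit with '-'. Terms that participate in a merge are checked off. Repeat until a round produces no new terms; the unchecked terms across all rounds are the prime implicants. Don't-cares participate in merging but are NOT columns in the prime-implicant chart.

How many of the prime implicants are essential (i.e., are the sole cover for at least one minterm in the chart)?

size-2^0 implicants → 000001(✓)  000100(✓)  000101(✓)  001001(✓)  001010(✓)  001011(✓)  001100(✓)  001101(✓)  010010(✓)  010110(✓)  011100(✓)  100000(✓)  100001(✓)  100010(✓)  100011(✓)  100101(✓)  101100(✓)  101110(✓)  101111(✓)  110011(✓)  110100(✓)  110110(✓)  111000(✓)  111001(✓)  111010(✓)  111100(✓)  111101(✓)  111111(✓)
size-2^1 implicants → -00001(✓)  -00101(✓)  -01100(✓)  -10110  -11100(✓)  0-1100(✓)  00-001(✓)  00-100(✓)  00-101(✓)  000-01(✓)  00010-(✓)  001-01(✓)  0010-1  00101-  00110-(✓)  010-10  1-0011  1-1100(✓)  1-1111  100-01(✓)  1000-0(✓)  1000-1(✓)  10000-(✓)  10001-(✓)  1011-0  10111-  11-100  1101-0  111-00(✓)  111-01(✓)  1110-0  11100-(✓)  1111-1  11110-(✓)
size-2^2 implicants → --1100  -00-01  00--01  00-10-  1000--  111-0-
Unchecked terms (primes): --1100, -00-01, -10110, 00--01, 00-10-, 0010-1, 00101-, 010-10, 1-0011, 1-1111, 1000--, 1011-0, 10111-, 11-100, 1101-0, 111-0-, 1110-0, 1111-1
Minterm coverage:
  m1 ⊆ -00-01,00--01
  m4 ⊆ 00-10- [E]
  m5 ⊆ -00-01,00--01,00-10-
  m9 ⊆ 00--01,0010-1
  m10 ⊆ 00101- [E]
  m11 ⊆ 0010-1,00101-
  m13 ⊆ 00--01,00-10-
  m18 ⊆ 010-10 [E]
  m22 ⊆ -10110,010-10
  m28 ⊆ --1100 [E]
  m32 ⊆ 1000-- [E]
  m33 ⊆ -00-01,1000--
  m34 ⊆ 1000-- [E]
  m35 ⊆ 1-0011,1000--
  m37 ⊆ -00-01 [E]
  m44 ⊆ --1100,1011-0
  m46 ⊆ 1011-0,10111-
  m47 ⊆ 1-1111,10111-
  m51 ⊆ 1-0011 [E]
  m52 ⊆ 11-100,1101-0
  m56 ⊆ 111-0-,1110-0
  m57 ⊆ 111-0- [E]
  m58 ⊆ 1110-0 [E]
  m60 ⊆ --1100,11-100,111-0-
  m61 ⊆ 111-0-,1111-1
  m63 ⊆ 1-1111,1111-1
E = {--1100, -00-01, 00-10-, 00101-, 010-10, 1-0011, 1000--, 111-0-, 1110-0}

9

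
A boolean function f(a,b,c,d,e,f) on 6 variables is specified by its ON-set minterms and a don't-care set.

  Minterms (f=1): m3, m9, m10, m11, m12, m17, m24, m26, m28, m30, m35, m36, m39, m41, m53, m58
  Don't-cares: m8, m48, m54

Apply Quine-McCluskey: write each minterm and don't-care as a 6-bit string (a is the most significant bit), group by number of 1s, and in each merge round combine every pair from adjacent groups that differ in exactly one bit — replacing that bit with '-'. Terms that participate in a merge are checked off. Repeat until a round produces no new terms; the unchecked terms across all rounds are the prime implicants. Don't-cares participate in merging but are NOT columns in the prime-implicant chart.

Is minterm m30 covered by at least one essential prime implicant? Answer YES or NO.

YES

size-2^0 implicants → 000011(✓)  001000(✓)  001001(✓)  001010(✓)  001011(✓)  001100(✓)  010001  011000(✓)  011010(✓)  011100(✓)  011110(✓)  100011(✓)  100100  100111(✓)  101001(✓)  110000  110101  110110  111010(✓)
size-2^1 implicants → -00011  -01001  -11010  0-1000(✓)  0-1010(✓)  0-1100(✓)  00-011  001-00(✓)  0010-0(✓)  0010-1(✓)  00100-(✓)  00101-(✓)  011-00(✓)  011-10(✓)  0110-0(✓)  0111-0(✓)  100-11
size-2^2 implicants → 0-1-00  0-10-0  0010--  011--0
Unchecked terms (primes): -00011, -01001, -11010, 0-1-00, 0-10-0, 00-011, 0010--, 010001, 011--0, 100-11, 100100, 110000, 110101, 110110
Minterm coverage:
  m3 ⊆ -00011,00-011
  m9 ⊆ -01001,0010--
  m10 ⊆ 0-10-0,0010--
  m11 ⊆ 00-011,0010--
  m12 ⊆ 0-1-00 [E]
  m17 ⊆ 010001 [E]
  m24 ⊆ 0-1-00,0-10-0,011--0
  m26 ⊆ -11010,0-10-0,011--0
  m28 ⊆ 0-1-00,011--0
  m30 ⊆ 011--0 [E]
  m35 ⊆ -00011,100-11
  m36 ⊆ 100100 [E]
  m39 ⊆ 100-11 [E]
  m41 ⊆ -01001 [E]
  m53 ⊆ 110101 [E]
  m58 ⊆ -11010 [E]
E = {-01001, -11010, 0-1-00, 010001, 011--0, 100-11, 100100, 110101}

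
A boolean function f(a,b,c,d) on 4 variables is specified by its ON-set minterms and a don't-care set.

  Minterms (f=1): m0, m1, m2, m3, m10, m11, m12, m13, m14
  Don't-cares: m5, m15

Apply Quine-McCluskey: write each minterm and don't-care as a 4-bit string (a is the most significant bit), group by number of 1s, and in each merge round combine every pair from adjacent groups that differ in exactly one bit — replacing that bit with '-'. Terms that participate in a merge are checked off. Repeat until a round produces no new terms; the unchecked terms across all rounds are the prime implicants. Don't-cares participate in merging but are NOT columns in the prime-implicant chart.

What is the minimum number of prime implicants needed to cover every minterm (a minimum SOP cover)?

[col 0] 0000*, 0001*, 0010*, 0011*, 0101*, 1010*, 1011*, 1100*, 1101*, 1110*, 1111*
[col 1] -010*, -011*, -101, 0-01, 00-0*, 00-1*, 000-*, 001-*, 1-10*, 1-11*, 101-*, 11-0*, 11-1*, 110-*, 111-*
[col 2] -01-, 00--, 1-1-, 11--
Prime implicants: -01-, -101, 0-01, 00--, 1-1-, 11--
PI chart (minterm → PIs covering it):
  0 | 00--  (sole → essential)
  1 | 0-01,00--
  2 | -01-,00--
  3 | -01-,00--
  10 | -01-,1-1-
  11 | -01-,1-1-
  12 | 11--  (sole → essential)
  13 | -101,11--
  14 | 1-1-,11--
Essential prime implicants: 00--, 11--
Petrick residual → -01-
Minimum SOP uses 3 PIs: b'c + a'b' + ab

3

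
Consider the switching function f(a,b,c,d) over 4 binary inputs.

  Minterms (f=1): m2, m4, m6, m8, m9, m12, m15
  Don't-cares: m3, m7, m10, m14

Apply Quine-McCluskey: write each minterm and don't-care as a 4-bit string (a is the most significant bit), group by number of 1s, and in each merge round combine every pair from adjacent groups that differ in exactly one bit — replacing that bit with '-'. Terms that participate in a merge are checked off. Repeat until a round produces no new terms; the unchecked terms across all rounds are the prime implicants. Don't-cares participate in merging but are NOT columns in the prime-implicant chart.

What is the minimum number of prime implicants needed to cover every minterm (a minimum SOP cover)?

4

size-2^0 implicants → 0010(✓)  0011(✓)  0100(✓)  0110(✓)  0111(✓)  1000(✓)  1001(✓)  1010(✓)  1100(✓)  1110(✓)  1111(✓)
size-2^1 implicants → -010(✓)  -100(✓)  -110(✓)  -111(✓)  0-10(✓)  0-11(✓)  001-(✓)  01-0(✓)  011-(✓)  1-00(✓)  1-10(✓)  10-0(✓)  100-  11-0(✓)  111-(✓)
size-2^2 implicants → --10  -1-0  -11-  0-1-  1--0
Unchecked terms (primes): --10, -1-0, -11-, 0-1-, 1--0, 100-
Minterm coverage:
  m2 ⊆ --10,0-1-
  m4 ⊆ -1-0 [E]
  m6 ⊆ --10,-1-0,-11-,0-1-
  m8 ⊆ 1--0,100-
  m9 ⊆ 100- [E]
  m12 ⊆ -1-0,1--0
  m15 ⊆ -11- [E]
E = {-1-0, -11-, 100-}
Petrick residual → --10
Cover = cd' + bd' + bc + ab'c'  |cover|=4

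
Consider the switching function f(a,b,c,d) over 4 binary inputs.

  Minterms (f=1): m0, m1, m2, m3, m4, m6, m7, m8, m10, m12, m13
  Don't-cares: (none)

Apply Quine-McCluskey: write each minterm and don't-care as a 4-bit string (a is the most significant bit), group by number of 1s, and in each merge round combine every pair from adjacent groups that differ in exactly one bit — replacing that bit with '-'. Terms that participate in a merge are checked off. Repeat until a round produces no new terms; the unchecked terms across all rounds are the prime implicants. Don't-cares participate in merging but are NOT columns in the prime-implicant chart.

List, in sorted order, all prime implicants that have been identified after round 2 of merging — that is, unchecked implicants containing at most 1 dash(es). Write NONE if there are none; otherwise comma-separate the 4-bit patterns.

110-

size-2^0 implicants → 0000(✓)  0001(✓)  0010(✓)  0011(✓)  0100(✓)  0110(✓)  0111(✓)  1000(✓)  1010(✓)  1100(✓)  1101(✓)
size-2^1 implicants → -000(✓)  -010(✓)  -100(✓)  0-00(✓)  0-10(✓)  0-11(✓)  00-0(✓)  00-1(✓)  000-(✓)  001-(✓)  01-0(✓)  011-(✓)  1-00(✓)  10-0(✓)  110-
size-2^2 implicants → --00  -0-0  0--0  0-1-  00--
Unchecked terms (primes): --00, -0-0, 0--0, 0-1-, 00--, 110-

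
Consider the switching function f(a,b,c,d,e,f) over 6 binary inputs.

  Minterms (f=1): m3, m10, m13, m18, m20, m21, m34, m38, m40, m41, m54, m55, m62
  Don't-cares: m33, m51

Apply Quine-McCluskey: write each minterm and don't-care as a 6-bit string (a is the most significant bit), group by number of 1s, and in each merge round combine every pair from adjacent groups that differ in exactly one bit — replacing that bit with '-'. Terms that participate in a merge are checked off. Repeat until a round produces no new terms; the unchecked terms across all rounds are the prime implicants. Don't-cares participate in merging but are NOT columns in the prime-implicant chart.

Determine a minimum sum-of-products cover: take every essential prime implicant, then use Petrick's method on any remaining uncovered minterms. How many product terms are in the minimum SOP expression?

9

size-2^0 implicants → 000011  001010  001101  010010  010100(✓)  010101(✓)  100001(✓)  100010(✓)  100110(✓)  101000(✓)  101001(✓)  110011(✓)  110110(✓)  110111(✓)  111110(✓)
size-2^1 implicants → 01010-  1-0110  10-001  100-10  10100-  11-110  110-11  11011-
Unchecked terms (primes): 000011, 001010, 001101, 010010, 01010-, 1-0110, 10-001, 100-10, 10100-, 11-110, 110-11, 11011-
Minterm coverage:
  m3 ⊆ 000011 [E]
  m10 ⊆ 001010 [E]
  m13 ⊆ 001101 [E]
  m18 ⊆ 010010 [E]
  m20 ⊆ 01010- [E]
  m21 ⊆ 01010- [E]
  m34 ⊆ 100-10 [E]
  m38 ⊆ 1-0110,100-10
  m40 ⊆ 10100- [E]
  m41 ⊆ 10-001,10100-
  m54 ⊆ 1-0110,11-110,11011-
  m55 ⊆ 110-11,11011-
  m62 ⊆ 11-110 [E]
E = {000011, 001010, 001101, 010010, 01010-, 100-10, 10100-, 11-110}
Petrick residual → 110-11
Cover = a'b'c'd'ef + a'b'cd'ef' + a'b'cde'f + a'bc'd'ef' + a'bc'de' + ab'c'ef' + ab'cd'e' + abdef' + abc'ef  |cover|=9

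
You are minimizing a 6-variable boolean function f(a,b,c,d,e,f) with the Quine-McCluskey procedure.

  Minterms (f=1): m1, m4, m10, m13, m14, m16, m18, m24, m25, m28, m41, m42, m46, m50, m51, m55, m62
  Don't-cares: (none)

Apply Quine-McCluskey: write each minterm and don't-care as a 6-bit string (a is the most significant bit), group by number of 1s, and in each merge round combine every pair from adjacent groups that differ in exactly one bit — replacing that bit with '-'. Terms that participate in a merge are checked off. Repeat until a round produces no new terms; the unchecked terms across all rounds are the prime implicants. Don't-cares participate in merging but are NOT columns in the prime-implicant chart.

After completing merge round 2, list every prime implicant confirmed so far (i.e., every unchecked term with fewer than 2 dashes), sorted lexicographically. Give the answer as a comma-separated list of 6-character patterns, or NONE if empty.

-10010, 000001, 000100, 001101, 01-000, 0100-0, 011-00, 01100-, 1-1110, 101001, 110-11, 11001-

size-2^0 implicants → 000001  000100  001010(✓)  001101  001110(✓)  010000(✓)  010010(✓)  011000(✓)  011001(✓)  011100(✓)  101001  101010(✓)  101110(✓)  110010(✓)  110011(✓)  110111(✓)  111110(✓)
size-2^1 implicants → -01010(✓)  -01110(✓)  -10010  001-10(✓)  01-000  0100-0  011-00  01100-  1-1110  101-10(✓)  110-11  11001-
size-2^2 implicants → -01-10
Unchecked terms (primes): -01-10, -10010, 000001, 000100, 001101, 01-000, 0100-0, 011-00, 01100-, 1-1110, 101001, 110-11, 11001-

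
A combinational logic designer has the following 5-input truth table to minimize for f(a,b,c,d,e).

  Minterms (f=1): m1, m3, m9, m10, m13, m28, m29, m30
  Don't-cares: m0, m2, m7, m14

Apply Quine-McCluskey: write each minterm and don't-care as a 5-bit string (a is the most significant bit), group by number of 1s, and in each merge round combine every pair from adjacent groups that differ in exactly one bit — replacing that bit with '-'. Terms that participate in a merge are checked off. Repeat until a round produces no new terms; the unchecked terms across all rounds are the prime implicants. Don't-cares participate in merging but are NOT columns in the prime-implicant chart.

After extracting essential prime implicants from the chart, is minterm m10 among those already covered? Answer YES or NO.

NO

size-2^0 implicants → 00000(✓)  00001(✓)  00010(✓)  00011(✓)  00111(✓)  01001(✓)  01010(✓)  01101(✓)  01110(✓)  11100(✓)  11101(✓)  11110(✓)
size-2^1 implicants → -1101  -1110  0-001  0-010  00-11  000-0(✓)  000-1(✓)  0000-(✓)  0001-(✓)  01-01  01-10  111-0  1110-
size-2^2 implicants → 000--
Unchecked terms (primes): -1101, -1110, 0-001, 0-010, 00-11, 000--, 01-01, 01-10, 111-0, 1110-
Minterm coverage:
  m1 ⊆ 0-001,000--
  m3 ⊆ 00-11,000--
  m9 ⊆ 0-001,01-01
  m10 ⊆ 0-010,01-10
  m13 ⊆ -1101,01-01
  m28 ⊆ 111-0,1110-
  m29 ⊆ -1101,1110-
  m30 ⊆ -1110,111-0
(no essential prime implicants)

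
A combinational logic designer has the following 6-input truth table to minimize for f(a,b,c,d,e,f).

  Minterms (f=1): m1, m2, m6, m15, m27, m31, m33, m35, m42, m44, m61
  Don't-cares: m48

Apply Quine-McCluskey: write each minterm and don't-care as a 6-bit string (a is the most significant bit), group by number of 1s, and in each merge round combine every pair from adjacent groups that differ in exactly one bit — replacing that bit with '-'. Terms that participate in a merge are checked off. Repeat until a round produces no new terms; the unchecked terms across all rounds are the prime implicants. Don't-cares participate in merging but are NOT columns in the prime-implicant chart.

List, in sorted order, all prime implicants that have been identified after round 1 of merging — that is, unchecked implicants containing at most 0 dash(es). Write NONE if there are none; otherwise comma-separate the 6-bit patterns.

101010, 101100, 110000, 111101

Round 0: 000001✓ 000010✓ 000110✓ 001111✓ 011011✓ 011111✓ 100001✓ 100011✓ 101010 101100 110000 111101
Round 1: -00001 0-1111 000-10 011-11 1000-1
PIs = {-00001, 0-1111, 000-10, 011-11, 1000-1, 101010, 101100, 110000, 111101}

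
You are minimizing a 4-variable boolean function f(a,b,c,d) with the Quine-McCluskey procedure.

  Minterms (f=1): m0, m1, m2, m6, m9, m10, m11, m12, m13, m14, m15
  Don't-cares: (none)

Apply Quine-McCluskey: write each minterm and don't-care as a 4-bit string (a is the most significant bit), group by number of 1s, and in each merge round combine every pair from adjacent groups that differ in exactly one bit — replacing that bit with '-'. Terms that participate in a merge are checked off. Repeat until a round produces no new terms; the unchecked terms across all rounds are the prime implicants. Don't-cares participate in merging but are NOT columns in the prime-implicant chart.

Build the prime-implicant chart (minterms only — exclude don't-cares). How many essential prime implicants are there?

2

Round 0: 0000✓ 0001✓ 0010✓ 0110✓ 1001✓ 1010✓ 1011✓ 1100✓ 1101✓ 1110✓ 1111✓
Round 1: -001 -010✓ -110✓ 0-10✓ 00-0 000- 1-01✓ 1-10✓ 1-11✓ 10-1✓ 101-✓ 11-0✓ 11-1✓ 110-✓ 111-✓
Round 2: --10 1--1 1-1- 11--
PIs = {--10, -001, 00-0, 000-, 1--1, 1-1-, 11--}
Coverage chart:
  m0: 00-0,000-
  m1: -001,000-
  m2: --10,00-0
  m6: --10 ←essential
  m9: -001,1--1
  m10: --10,1-1-
  m11: 1--1,1-1-
  m12: 11-- ←essential
  m13: 1--1,11--
  m14: --10,1-1-,11--
  m15: 1--1,1-1-,11--
Essential: --10, 11--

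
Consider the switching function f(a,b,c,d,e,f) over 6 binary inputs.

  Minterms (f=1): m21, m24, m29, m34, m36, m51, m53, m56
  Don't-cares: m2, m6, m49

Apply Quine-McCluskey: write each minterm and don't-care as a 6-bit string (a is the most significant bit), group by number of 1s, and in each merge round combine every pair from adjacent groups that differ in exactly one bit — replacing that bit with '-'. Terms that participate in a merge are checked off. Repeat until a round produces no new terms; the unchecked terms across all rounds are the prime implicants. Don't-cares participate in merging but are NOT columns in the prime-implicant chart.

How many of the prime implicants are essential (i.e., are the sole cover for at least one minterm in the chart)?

5

[col 0] 000010*, 000110*, 010101*, 011000*, 011101*, 100010*, 100100, 110001*, 110011*, 110101*, 111000*
[col 1] -00010, -10101, -11000, 000-10, 01-101, 110-01, 1100-1
Prime implicants: -00010, -10101, -11000, 000-10, 01-101, 100100, 110-01, 1100-1
PI chart (minterm → PIs covering it):
  21 | -10101,01-101
  24 | -11000  (sole → essential)
  29 | 01-101  (sole → essential)
  34 | -00010  (sole → essential)
  36 | 100100  (sole → essential)
  51 | 1100-1  (sole → essential)
  53 | -10101,110-01
  56 | -11000  (sole → essential)
Essential prime implicants: -00010, -11000, 01-101, 100100, 1100-1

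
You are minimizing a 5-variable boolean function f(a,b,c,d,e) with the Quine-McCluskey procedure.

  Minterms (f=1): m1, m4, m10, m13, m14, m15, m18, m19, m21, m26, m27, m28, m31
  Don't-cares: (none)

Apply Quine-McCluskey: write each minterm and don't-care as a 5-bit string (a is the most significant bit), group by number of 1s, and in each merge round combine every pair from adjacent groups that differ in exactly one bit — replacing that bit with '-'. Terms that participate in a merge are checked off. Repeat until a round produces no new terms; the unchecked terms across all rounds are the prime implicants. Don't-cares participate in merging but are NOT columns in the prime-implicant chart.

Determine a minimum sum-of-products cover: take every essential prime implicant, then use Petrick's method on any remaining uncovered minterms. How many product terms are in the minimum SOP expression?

8

size-2^0 implicants → 00001  00100  01010(✓)  01101(✓)  01110(✓)  01111(✓)  10010(✓)  10011(✓)  10101  11010(✓)  11011(✓)  11100  11111(✓)
size-2^1 implicants → -1010  -1111  01-10  011-1  0111-  1-010(✓)  1-011(✓)  1001-(✓)  11-11  1101-(✓)
size-2^2 implicants → 1-01-
Unchecked terms (primes): -1010, -1111, 00001, 00100, 01-10, 011-1, 0111-, 1-01-, 10101, 11-11, 11100
Minterm coverage:
  m1 ⊆ 00001 [E]
  m4 ⊆ 00100 [E]
  m10 ⊆ -1010,01-10
  m13 ⊆ 011-1 [E]
  m14 ⊆ 01-10,0111-
  m15 ⊆ -1111,011-1,0111-
  m18 ⊆ 1-01- [E]
  m19 ⊆ 1-01- [E]
  m21 ⊆ 10101 [E]
  m26 ⊆ -1010,1-01-
  m27 ⊆ 1-01-,11-11
  m28 ⊆ 11100 [E]
  m31 ⊆ -1111,11-11
E = {00001, 00100, 011-1, 1-01-, 10101, 11100}
Petrick residual → -1111, 01-10
Cover = bcde + a'b'c'd'e + a'b'cd'e' + a'bde' + a'bce + ac'd + ab'cd'e + abcd'e'  |cover|=8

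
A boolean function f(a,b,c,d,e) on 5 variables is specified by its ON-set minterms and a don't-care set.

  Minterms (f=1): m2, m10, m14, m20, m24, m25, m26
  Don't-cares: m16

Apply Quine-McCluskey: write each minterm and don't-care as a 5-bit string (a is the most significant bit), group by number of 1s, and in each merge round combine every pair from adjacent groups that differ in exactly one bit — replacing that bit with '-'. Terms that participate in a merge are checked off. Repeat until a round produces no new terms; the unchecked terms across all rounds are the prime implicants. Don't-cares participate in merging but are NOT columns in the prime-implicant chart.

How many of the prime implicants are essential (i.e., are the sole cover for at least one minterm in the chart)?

size-2^0 implicants → 00010(✓)  01010(✓)  01110(✓)  10000(✓)  10100(✓)  11000(✓)  11001(✓)  11010(✓)
size-2^1 implicants → -1010  0-010  01-10  1-000  10-00  110-0  1100-
Unchecked terms (primes): -1010, 0-010, 01-10, 1-000, 10-00, 110-0, 1100-
Minterm coverage:
  m2 ⊆ 0-010 [E]
  m10 ⊆ -1010,0-010,01-10
  m14 ⊆ 01-10 [E]
  m20 ⊆ 10-00 [E]
  m24 ⊆ 1-000,110-0,1100-
  m25 ⊆ 1100- [E]
  m26 ⊆ -1010,110-0
E = {0-010, 01-10, 10-00, 1100-}

4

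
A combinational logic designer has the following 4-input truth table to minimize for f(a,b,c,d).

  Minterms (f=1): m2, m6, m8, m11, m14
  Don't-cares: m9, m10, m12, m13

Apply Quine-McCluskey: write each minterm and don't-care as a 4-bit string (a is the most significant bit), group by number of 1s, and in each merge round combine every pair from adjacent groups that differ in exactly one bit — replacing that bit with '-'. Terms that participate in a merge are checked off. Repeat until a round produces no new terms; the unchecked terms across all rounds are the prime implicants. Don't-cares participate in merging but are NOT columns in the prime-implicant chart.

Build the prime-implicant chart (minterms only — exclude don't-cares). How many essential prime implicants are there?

2

Round 0: 0010✓ 0110✓ 1000✓ 1001✓ 1010✓ 1011✓ 1100✓ 1101✓ 1110✓
Round 1: -010✓ -110✓ 0-10✓ 1-00✓ 1-01✓ 1-10✓ 10-0✓ 10-1✓ 100-✓ 101-✓ 11-0✓ 110-✓
Round 2: --10 1--0 1-0- 10--
PIs = {--10, 1--0, 1-0-, 10--}
Coverage chart:
  m2: --10 ←essential
  m6: --10 ←essential
  m8: 1--0,1-0-,10--
  m11: 10-- ←essential
  m14: --10,1--0
Essential: --10, 10--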